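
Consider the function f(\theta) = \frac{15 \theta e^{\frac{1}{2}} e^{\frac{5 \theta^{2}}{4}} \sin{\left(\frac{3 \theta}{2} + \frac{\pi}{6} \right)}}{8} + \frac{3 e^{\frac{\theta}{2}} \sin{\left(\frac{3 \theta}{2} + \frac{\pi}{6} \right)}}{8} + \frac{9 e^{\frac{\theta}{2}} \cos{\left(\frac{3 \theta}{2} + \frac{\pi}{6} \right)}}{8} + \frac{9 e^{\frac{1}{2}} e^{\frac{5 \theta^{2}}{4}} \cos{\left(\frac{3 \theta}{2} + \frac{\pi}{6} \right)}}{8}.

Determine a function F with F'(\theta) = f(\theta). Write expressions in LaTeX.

Recognize the product-rule pattern: f = u'v + uv' with u = \frac{3 e^{\frac{\theta}{2}}}{4} + \frac{3 e^{\frac{5 \theta^{2}}{4} + \frac{1}{2}}}{4}, v = \sin{\left(\frac{3 \theta}{2} + \frac{\pi}{6} \right)}, so integration by parts undoes it.
Check: d/d\theta[\frac{3 e^{\frac{\theta}{2}} \sin{\left(\frac{3 \theta}{2} + \frac{\pi}{6} \right)}}{4} + \frac{3 e^{\frac{1}{2}} e^{\frac{5 \theta^{2}}{4}} \sin{\left(\frac{3 \theta}{2} + \frac{\pi}{6} \right)}}{4}] = \frac{15 \theta e^{\frac{1}{2}} e^{\frac{5 \theta^{2}}{4}} \sin{\left(\frac{3 \theta}{2} + \frac{\pi}{6} \right)}}{8} + \frac{3 e^{\frac{\theta}{2}} \sin{\left(\frac{3 \theta}{2} + \frac{\pi}{6} \right)}}{8} + \frac{9 e^{\frac{\theta}{2}} \cos{\left(\frac{3 \theta}{2} + \frac{\pi}{6} \right)}}{8} + \frac{9 e^{\frac{1}{2}} e^{\frac{5 \theta^{2}}{4}} \cos{\left(\frac{3 \theta}{2} + \frac{\pi}{6} \right)}}{8} = f(\theta).

An antiderivative is F(\theta) = \frac{3 e^{\frac{\theta}{2}} \sin{\left(\frac{3 \theta}{2} + \frac{\pi}{6} \right)}}{4} + \frac{3 e^{\frac{1}{2}} e^{\frac{5 \theta^{2}}{4}} \sin{\left(\frac{3 \theta}{2} + \frac{\pi}{6} \right)}}{4}.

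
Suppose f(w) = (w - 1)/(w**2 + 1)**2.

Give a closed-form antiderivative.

An antiderivative is F(w) = -(w**2*atan(w) + w + atan(w) + 1)/(2*(w**2 + 1)).

Check any antiderivative F(w) by computing F'(w) and comparing it with f(w).
Check: d/dw[-(w**2*atan(w) + w + atan(w) + 1)/(2*(w**2 + 1))] = (w - 1)/(w**4 + 2*w**2 + 1), which equals f(w).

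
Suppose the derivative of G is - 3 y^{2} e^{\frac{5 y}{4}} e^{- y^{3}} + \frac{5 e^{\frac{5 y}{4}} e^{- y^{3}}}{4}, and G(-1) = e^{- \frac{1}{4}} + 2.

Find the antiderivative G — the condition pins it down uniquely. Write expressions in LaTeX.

G(y) = e^{\frac{5 y}{4}} e^{- y^{3}} + 2

The substitution u = - y^{3} + \frac{5 y}{4} works: G'(y) is exactly (dG/du)*(du/dy) for that inner function.
A general antiderivative is e^{- y^{3} + \frac{5 y}{4}} + C.
The condition gives C = e^{- \frac{1}{4}} + 2 - (e^{- \frac{1}{4}}) = 2.
So G(y) = e^{\frac{5 y}{4}} e^{- y^{3}} + 2.
Check: d/dy[e^{\frac{5 y}{4}} e^{- y^{3}} + 2] = \frac{\left(- 12 y^{2} e^{\frac{5 y}{4}} + 5 e^{\frac{5 y}{4}}\right) e^{- y^{3}}}{4}, which equals G'(y).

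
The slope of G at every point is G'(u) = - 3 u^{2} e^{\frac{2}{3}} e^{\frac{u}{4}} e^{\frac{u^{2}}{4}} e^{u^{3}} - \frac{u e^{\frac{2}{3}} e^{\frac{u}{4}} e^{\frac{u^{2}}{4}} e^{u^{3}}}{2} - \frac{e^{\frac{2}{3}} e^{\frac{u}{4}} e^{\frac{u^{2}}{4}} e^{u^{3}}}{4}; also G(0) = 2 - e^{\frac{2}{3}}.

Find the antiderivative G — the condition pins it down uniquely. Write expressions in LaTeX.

The substitution w = u^{3} + \frac{u^{2}}{4} + \frac{u}{4} + \frac{2}{3} works: G'(u) is exactly (dG/dw)*(dw/du) for that inner function.
A general antiderivative is - e^{u^{3} + \frac{u^{2}}{4} + \frac{u}{4} + \frac{2}{3}} + C.
The condition gives C = 2 - e^{\frac{2}{3}} - (- e^{\frac{2}{3}}) = 2.
So G(u) = 2 - e^{u^{3} + \frac{u^{2}}{4} + \frac{u}{4} + \frac{2}{3}}.
Check: d/du[2 - e^{u^{3} + \frac{u^{2}}{4} + \frac{u}{4} + \frac{2}{3}}] = - 3 u^{2} e^{\frac{2}{3}} e^{\frac{u}{4}} e^{\frac{u^{2}}{4}} e^{u^{3}} - \frac{u e^{\frac{2}{3}} e^{\frac{u}{4}} e^{\frac{u^{2}}{4}} e^{u^{3}}}{2} - \frac{e^{\frac{2}{3}} e^{\frac{u}{4}} e^{\frac{u^{2}}{4}} e^{u^{3}}}{4} = G'(u).

G(u) = 2 - e^{u^{3} + \frac{u^{2}}{4} + \frac{u}{4} + \frac{2}{3}}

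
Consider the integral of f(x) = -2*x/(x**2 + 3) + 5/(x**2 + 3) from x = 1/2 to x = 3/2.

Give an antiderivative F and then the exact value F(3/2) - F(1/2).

Antiderivative: F(x) = -log(x**2 + 3) + 5*sqrt(3)*atan(sqrt(3)*x/3)/3; value = -log(21/4) - 5*sqrt(3)*atan(sqrt(3)/6)/3 + log(13/4) + 5*sqrt(3)*atan(sqrt(3)/2)/3

Integrate term by term and add the pieces.
F(x) = -log(x**2 + 3) + 5*sqrt(3)*atan(sqrt(3)*x/3)/3 is an antiderivative of f.
Check: d/dx[-log(x**2 + 3) + 5*sqrt(3)*atan(sqrt(3)*x/3)/3] = (5 - 2*x)/(x**2 + 3), which equals f(x).
F(3/2) = -log(21/4) + 5*sqrt(3)*atan(sqrt(3)/2)/3; F(1/2) = -log(13/4) + 5*sqrt(3)*atan(sqrt(3)/6)/3.
Integral = F(3/2) - F(1/2) = -log(21/4) - 5*sqrt(3)*atan(sqrt(3)/6)/3 + log(13/4) + 5*sqrt(3)*atan(sqrt(3)/2)/3.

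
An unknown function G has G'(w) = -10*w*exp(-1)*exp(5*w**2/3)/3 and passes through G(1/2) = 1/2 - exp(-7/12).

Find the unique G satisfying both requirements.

G(w) = 1/2 - exp(5*w**2/3 - 1)

G'(w) matches the chain-rule pattern g'(h)*h' with inner function h(w) = 5*w**2/3 - 1; substituting u = h(w) collapses the integral.
A general antiderivative is -exp(5*w**2/3 - 1) + C.
The condition gives C = 1/2 - exp(-7/12) - (-exp(-7/12)) = 1/2.
So G(w) = 1/2 - exp(5*w**2/3 - 1).
Check: d/dw[1/2 - exp(5*w**2/3 - 1)] = -10*w*exp(-1)*exp(5*w**2/3)/3 = G'(w).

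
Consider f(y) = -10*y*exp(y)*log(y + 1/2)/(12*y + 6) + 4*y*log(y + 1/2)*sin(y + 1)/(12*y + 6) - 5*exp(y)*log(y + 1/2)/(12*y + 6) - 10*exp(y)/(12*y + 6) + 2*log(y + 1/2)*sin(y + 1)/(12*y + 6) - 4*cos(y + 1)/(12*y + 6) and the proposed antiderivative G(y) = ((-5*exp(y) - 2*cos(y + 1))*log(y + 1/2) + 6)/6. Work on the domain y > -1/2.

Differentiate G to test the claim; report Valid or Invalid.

Valid. The derivative of G reproduces f.

d/dy[G] = (-10*y*exp(y)*log(y + 1/2) + 4*y*log(y + 1/2)*sin(y + 1) - 5*exp(y)*log(y + 1/2) - 10*exp(y) + 2*log(y + 1/2)*sin(y + 1) - 4*cos(y + 1))/(12*y + 6)
This equals f(y) exactly, so the claim holds.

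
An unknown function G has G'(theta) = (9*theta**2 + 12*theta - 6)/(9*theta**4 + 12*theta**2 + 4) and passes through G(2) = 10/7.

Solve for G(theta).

G(theta) = (6*theta**2 - 3*theta + 2)/(3*theta**2 + 2)

Recognize the product-rule pattern: G'(theta) = u'v + uv' with u = 1/(2*theta**2 + 4/3), v = -2*theta - 4/3, so integration by parts undoes it.
A general antiderivative is (-2*theta - 4/3)/(2*theta**2 + 4/3) + C.
The condition gives C = 10/7 - (-4/7) = 2.
So G(theta) = (6*theta**2 - 3*theta + 2)/(3*theta**2 + 2).
Check: d/dtheta[(6*theta**2 - 3*theta + 2)/(3*theta**2 + 2)] = (9*theta**2 + 12*theta - 6)/(9*theta**4 + 12*theta**2 + 4) = G'(theta).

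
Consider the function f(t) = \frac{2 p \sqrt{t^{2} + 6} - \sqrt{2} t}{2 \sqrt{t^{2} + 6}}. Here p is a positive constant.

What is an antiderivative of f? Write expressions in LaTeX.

A candidate is checked by its d/dt: the result must match f(t).
Check: d/dt[p t - \sqrt{\frac{t^{2}}{2} + 3}] = \frac{2 p \sqrt{t^{2} + 6} - \sqrt{2} t}{2 \sqrt{t^{2} + 6}} = f(t).

An antiderivative is F(t) = p t - \sqrt{\frac{t^{2}}{2} + 3}.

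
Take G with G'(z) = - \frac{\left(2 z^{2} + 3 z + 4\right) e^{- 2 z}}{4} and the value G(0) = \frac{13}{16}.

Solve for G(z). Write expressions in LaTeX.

G'(z) has the shape u'v + uv' for u = \frac{z^{2}}{4} + \frac{5 z}{8} + \frac{13}{16} and v = e^{- 2 z} — it is the derivative of the product u*v.
A general antiderivative is \frac{\left(4 z^{2} + 10 z + 13\right) e^{- 2 z}}{16} + C.
The condition gives C = \frac{13}{16} - (\frac{13}{16}) = 0.
So G(z) = \frac{\left(4 z^{2} + 10 z + 13\right) e^{- 2 z}}{16}.
Check: d/dz[\frac{\left(4 z^{2} + 10 z + 13\right) e^{- 2 z}}{16}] = \frac{\left(- 2 z^{2} - 3 z - 4\right) e^{- 2 z}}{4}, which equals G'(z).

G(z) = \frac{\left(4 z^{2} + 10 z + 13\right) e^{- 2 z}}{16}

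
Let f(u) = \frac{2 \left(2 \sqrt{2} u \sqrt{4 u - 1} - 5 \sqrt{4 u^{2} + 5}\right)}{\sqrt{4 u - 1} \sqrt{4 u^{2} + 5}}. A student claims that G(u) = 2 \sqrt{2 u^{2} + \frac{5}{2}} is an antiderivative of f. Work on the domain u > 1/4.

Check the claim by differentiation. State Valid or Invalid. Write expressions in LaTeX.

d/du[G] = \frac{4 \sqrt{2} u}{\sqrt{4 u^{2} + 5}}
d/du[G] - f(u) = \frac{10}{\sqrt{4 u - 1}} != 0.

Invalid: d/du[G] - f = \frac{10}{\sqrt{4 u - 1}}, which is not 0.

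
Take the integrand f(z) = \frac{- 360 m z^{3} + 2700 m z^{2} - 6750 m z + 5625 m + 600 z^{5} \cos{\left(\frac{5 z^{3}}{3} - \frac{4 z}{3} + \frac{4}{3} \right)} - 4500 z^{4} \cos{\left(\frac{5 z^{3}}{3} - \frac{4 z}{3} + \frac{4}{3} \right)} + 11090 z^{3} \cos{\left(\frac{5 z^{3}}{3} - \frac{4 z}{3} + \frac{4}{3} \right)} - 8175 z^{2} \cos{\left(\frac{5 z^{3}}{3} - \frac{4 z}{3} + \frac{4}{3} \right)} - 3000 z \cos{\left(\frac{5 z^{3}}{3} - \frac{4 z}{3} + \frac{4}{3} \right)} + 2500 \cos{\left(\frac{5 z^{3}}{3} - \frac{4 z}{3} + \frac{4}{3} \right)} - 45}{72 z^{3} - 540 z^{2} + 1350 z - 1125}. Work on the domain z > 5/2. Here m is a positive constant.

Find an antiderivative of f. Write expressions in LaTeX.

An antiderivative is F(z) = - 5 m z + \frac{5 \sin{\left(\frac{5 z^{3}}{3} - \frac{4 z}{3} + \frac{4}{3} \right)}}{3} + \frac{5}{4 \left(2 z - 5\right)^{2}}.

For F(z) to be correct the identity F'(z) - f(z) = 0 must hold.
Check: d/dz[- 5 m z + \frac{5 \sin{\left(\frac{5 z^{3}}{3} - \frac{4 z}{3} + \frac{4}{3} \right)}}{3} + \frac{5}{4 \left(2 z - 5\right)^{2}}] = \frac{- 360 m z^{3} + 2700 m z^{2} - 6750 m z + 5625 m + 600 z^{5} \cos{\left(\frac{5 z^{3}}{3} - \frac{4 z}{3} + \frac{4}{3} \right)} - 4500 z^{4} \cos{\left(\frac{5 z^{3}}{3} - \frac{4 z}{3} + \frac{4}{3} \right)} + 11090 z^{3} \cos{\left(\frac{5 z^{3}}{3} - \frac{4 z}{3} + \frac{4}{3} \right)} - 8175 z^{2} \cos{\left(\frac{5 z^{3}}{3} - \frac{4 z}{3} + \frac{4}{3} \right)} - 3000 z \cos{\left(\frac{5 z^{3}}{3} - \frac{4 z}{3} + \frac{4}{3} \right)} + 2500 \cos{\left(\frac{5 z^{3}}{3} - \frac{4 z}{3} + \frac{4}{3} \right)} - 45}{72 z^{3} - 540 z^{2} + 1350 z - 1125} = f(z).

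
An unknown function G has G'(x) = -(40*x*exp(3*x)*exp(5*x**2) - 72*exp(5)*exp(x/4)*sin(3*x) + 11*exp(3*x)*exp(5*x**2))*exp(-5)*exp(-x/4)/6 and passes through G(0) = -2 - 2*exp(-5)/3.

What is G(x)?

For G(x) to be correct, d/dx[G] must agree with the stated G'(x) identically.
A general antiderivative is -2*exp(3*x)*exp(5*x**2 - x/4 - 5)/3 - 4*cos(3*x) + C.
The condition gives C = -2 - 2*exp(-5)/3 - (-4 - 2*exp(-5)/3) = 2.
So G(x) = (-12*exp(5)*exp(x/4)*exp(-5*x**2)*cos(3*x) + 6*exp(5)*exp(x/4)*exp(-5*x**2) - 2*exp(3*x))*exp(-5)*exp(-x/4)*exp(5*x**2)/3.
Check: d/dx[(-12*exp(5)*exp(x/4)*exp(-5*x**2)*cos(3*x) + 6*exp(5)*exp(x/4)*exp(-5*x**2) - 2*exp(3*x))*exp(-5)*exp(-x/4)*exp(5*x**2)/3] = (-40*x*exp(3*x)*exp(5*x**2) + 72*exp(5)*exp(x/4)*sin(3*x) - 11*exp(3*x)*exp(5*x**2))*exp(-5)*exp(-x/4)/6, which equals G'(x).

G(x) = (-12*exp(5)*exp(x/4)*exp(-5*x**2)*cos(3*x) + 6*exp(5)*exp(x/4)*exp(-5*x**2) - 2*exp(3*x))*exp(-5)*exp(-x/4)*exp(5*x**2)/3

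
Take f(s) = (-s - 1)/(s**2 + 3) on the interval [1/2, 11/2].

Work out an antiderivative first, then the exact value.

Whatever form F(s) takes, F'(s) = f(s) is non-negotiable.
F(s) = -log(s**2 + 3)/2 - sqrt(3)*atan(sqrt(3)*s/3)/3 is an antiderivative of f.
Check: d/ds[-log(s**2 + 3)/2 - sqrt(3)*atan(sqrt(3)*s/3)/3] = (-s - 1)/(s**2 + 3) = f(s).
F(11/2) = -log(133/4)/2 - sqrt(3)*atan(11*sqrt(3)/6)/3; F(1/2) = -log(13/4)/2 - sqrt(3)*atan(sqrt(3)/6)/3.
Integral = F(11/2) - F(1/2) = -log(133/4)/2 - sqrt(3)*atan(11*sqrt(3)/6)/3 + sqrt(3)*atan(sqrt(3)/6)/3 + log(13/4)/2.

Antiderivative: F(s) = -log(s**2 + 3)/2 - sqrt(3)*atan(sqrt(3)*s/3)/3; value = -log(133/4)/2 - sqrt(3)*atan(11*sqrt(3)/6)/3 + sqrt(3)*atan(sqrt(3)/6)/3 + log(13/4)/2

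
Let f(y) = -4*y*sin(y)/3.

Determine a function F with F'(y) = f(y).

An antiderivative is F(y) = 4*y*cos(y)/3 - 4*sin(y)/3.

A candidate is checked by its d/dy: the result must match f(y).
Check: d/dy[4*y*cos(y)/3 - 4*sin(y)/3] = -4*y*sin(y)/3 = f(y).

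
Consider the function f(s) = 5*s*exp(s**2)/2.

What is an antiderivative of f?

Since d/ds undoes antidifferentiation here, F'(s) = f(s) is required of F(s).
Check: d/ds[5*exp(s**2)/4] = 5*s*exp(s**2)/2 = f(s).

An antiderivative is F(s) = 5*exp(s**2)/4.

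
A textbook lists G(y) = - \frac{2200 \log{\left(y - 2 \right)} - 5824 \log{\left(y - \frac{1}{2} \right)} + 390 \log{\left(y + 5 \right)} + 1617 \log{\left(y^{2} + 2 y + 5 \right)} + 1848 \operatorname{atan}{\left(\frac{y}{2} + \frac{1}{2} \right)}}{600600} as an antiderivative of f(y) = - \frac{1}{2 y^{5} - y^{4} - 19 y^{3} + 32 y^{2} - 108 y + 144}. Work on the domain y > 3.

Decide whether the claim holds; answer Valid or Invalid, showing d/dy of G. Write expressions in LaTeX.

Invalid: d/dy[G] - f = \frac{10 y^{4} + 16 y^{3} - 43 y^{2} + 13 y - 94}{4 y^{10} + 16 y^{9} - 53 y^{8} - 126 y^{7} - 50 y^{6} - 376 y^{5} + 3023 y^{4} - 3234 y^{3} + 10276 y^{2} - 19080 y + 7200}, which is not 0.

d/dy[G] = - \frac{1}{2 y^{5} + 9 y^{4} - 3 y^{3} - 11 y^{2} - 95 y + 50}
d/dy[G] - f(y) = \frac{10 y^{4} + 16 y^{3} - 43 y^{2} + 13 y - 94}{4 y^{10} + 16 y^{9} - 53 y^{8} - 126 y^{7} - 50 y^{6} - 376 y^{5} + 3023 y^{4} - 3234 y^{3} + 10276 y^{2} - 19080 y + 7200} != 0.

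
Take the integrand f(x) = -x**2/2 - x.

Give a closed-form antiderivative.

Integrate term by term and add the pieces.
Check: d/dx[-x**3/6 - x**2/2] = -x**2/2 - x = f(x).

An antiderivative is F(x) = -x**3/6 - x**2/2.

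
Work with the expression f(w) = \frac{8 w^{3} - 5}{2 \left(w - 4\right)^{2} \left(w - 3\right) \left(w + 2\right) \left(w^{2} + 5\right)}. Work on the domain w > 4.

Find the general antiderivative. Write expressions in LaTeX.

Factor the denominator (2 \left(w - 4\right)^{2} \left(w - 3\right) \left(w + 2\right) \left(w^{2} + 5\right)) and decompose: f = \frac{5 \left(65 w - 139\right)}{5292 \left(w^{2} + 5\right)} + \frac{23}{1080 \left(w + 2\right)} + \frac{211}{140 \left(w - 3\right)} - \frac{5609}{3528 \left(w - 4\right)} + \frac{169}{84 \left(w - 4\right)^{2}}; each piece integrates to a log, atan, or power term.
Check: d/dw[- \frac{84135 w \log{\left(w - 4 \right)} - 79758 w \log{\left(w - 3 \right)} - 1127 w \log{\left(w + 2 \right)} - 1625 w \log{\left(w^{2} + 5 \right)} + 1390 \sqrt{5} w \operatorname{atan}{\left(\frac{\sqrt{5} w}{5} \right)} - 336540 \log{\left(w - 4 \right)} + 319032 \log{\left(w - 3 \right)} + 4508 \log{\left(w + 2 \right)} + 6500 \log{\left(w^{2} + 5 \right)} - 5560 \sqrt{5} \operatorname{atan}{\left(\frac{\sqrt{5} w}{5} \right)} + 106470}{52920 \left(w - 4\right)}] = \frac{8 w^{3} - 5}{2 w^{6} - 18 w^{5} + 46 w^{4} - 26 w^{3} - 12 w^{2} + 320 w - 960}, which equals f(w).

F(w) = - \frac{84135 w \log{\left(w - 4 \right)} - 79758 w \log{\left(w - 3 \right)} - 1127 w \log{\left(w + 2 \right)} - 1625 w \log{\left(w^{2} + 5 \right)} + 1390 \sqrt{5} w \operatorname{atan}{\left(\frac{\sqrt{5} w}{5} \right)} - 336540 \log{\left(w - 4 \right)} + 319032 \log{\left(w - 3 \right)} + 4508 \log{\left(w + 2 \right)} + 6500 \log{\left(w^{2} + 5 \right)} - 5560 \sqrt{5} \operatorname{atan}{\left(\frac{\sqrt{5} w}{5} \right)} + 106470}{52920 \left(w - 4\right)} + C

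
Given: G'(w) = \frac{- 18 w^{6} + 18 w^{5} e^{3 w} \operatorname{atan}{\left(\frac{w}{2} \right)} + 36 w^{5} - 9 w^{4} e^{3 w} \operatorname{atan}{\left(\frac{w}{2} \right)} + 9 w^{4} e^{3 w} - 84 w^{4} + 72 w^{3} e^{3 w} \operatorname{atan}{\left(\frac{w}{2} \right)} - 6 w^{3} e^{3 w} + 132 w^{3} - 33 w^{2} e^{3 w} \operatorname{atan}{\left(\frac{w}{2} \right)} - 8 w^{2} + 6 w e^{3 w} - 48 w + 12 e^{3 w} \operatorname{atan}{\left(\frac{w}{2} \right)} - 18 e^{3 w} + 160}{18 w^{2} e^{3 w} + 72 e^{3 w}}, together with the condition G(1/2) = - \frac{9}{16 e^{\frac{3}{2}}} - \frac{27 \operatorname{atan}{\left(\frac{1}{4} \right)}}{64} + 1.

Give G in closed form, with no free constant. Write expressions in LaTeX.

G(w) = \frac{\left(9 w^{4} e^{3 w} \operatorname{atan}{\left(\frac{w}{2} \right)} + 12 w^{4} - 6 w^{3} e^{3 w} \operatorname{atan}{\left(\frac{w}{2} \right)} - 8 w^{3} + 6 w e^{3 w} \operatorname{atan}{\left(\frac{w}{2} \right)} + 8 w - 18 e^{3 w} \operatorname{atan}{\left(\frac{w}{2} \right)} + 36 e^{3 w} - 24\right) e^{- 3 w}}{36}

G'(w) has the shape u'v + uv' for u = - \frac{\operatorname{atan}{\left(\frac{w}{2} \right)}}{4} - \frac{e^{- 3 w}}{3} and v = - w^{4} + \frac{2 w^{3}}{3} - \frac{2 w}{3} + 2 — it is the derivative of the product u*v.
A general antiderivative is \left(- \frac{\operatorname{atan}{\left(\frac{w}{2} \right)}}{4} - \frac{e^{- 3 w}}{3}\right) \left(- w^{4} + \frac{2 w^{3}}{3} - \frac{2 w}{3} + 2\right) + C.
The condition gives C = - \frac{9}{16 e^{\frac{3}{2}}} - \frac{27 \operatorname{atan}{\left(\frac{1}{4} \right)}}{64} + 1 - (- \frac{9}{16 e^{\frac{3}{2}}} - \frac{27 \operatorname{atan}{\left(\frac{1}{4} \right)}}{64}) = 1.
So G(w) = \frac{\left(9 w^{4} e^{3 w} \operatorname{atan}{\left(\frac{w}{2} \right)} + 12 w^{4} - 6 w^{3} e^{3 w} \operatorname{atan}{\left(\frac{w}{2} \right)} - 8 w^{3} + 6 w e^{3 w} \operatorname{atan}{\left(\frac{w}{2} \right)} + 8 w - 18 e^{3 w} \operatorname{atan}{\left(\frac{w}{2} \right)} + 36 e^{3 w} - 24\right) e^{- 3 w}}{36}.
Check: d/dw[\frac{\left(9 w^{4} e^{3 w} \operatorname{atan}{\left(\frac{w}{2} \right)} + 12 w^{4} - 6 w^{3} e^{3 w} \operatorname{atan}{\left(\frac{w}{2} \right)} - 8 w^{3} + 6 w e^{3 w} \operatorname{atan}{\left(\frac{w}{2} \right)} + 8 w - 18 e^{3 w} \operatorname{atan}{\left(\frac{w}{2} \right)} + 36 e^{3 w} - 24\right) e^{- 3 w}}{36}] = \frac{- 18 w^{6} + 18 w^{5} e^{3 w} \operatorname{atan}{\left(\frac{w}{2} \right)} + 36 w^{5} - 9 w^{4} e^{3 w} \operatorname{atan}{\left(\frac{w}{2} \right)} + 9 w^{4} e^{3 w} - 84 w^{4} + 72 w^{3} e^{3 w} \operatorname{atan}{\left(\frac{w}{2} \right)} - 6 w^{3} e^{3 w} + 132 w^{3} - 33 w^{2} e^{3 w} \operatorname{atan}{\left(\frac{w}{2} \right)} - 8 w^{2} + 6 w e^{3 w} - 48 w + 12 e^{3 w} \operatorname{atan}{\left(\frac{w}{2} \right)} - 18 e^{3 w} + 160}{18 w^{2} e^{3 w} + 72 e^{3 w}} = G'(w).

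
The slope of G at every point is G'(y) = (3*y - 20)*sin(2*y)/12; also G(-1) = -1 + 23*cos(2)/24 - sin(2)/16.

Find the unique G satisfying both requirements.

The proposed G(y) is checked by its d/dy: the result must match the given G'(y).
A general antiderivative is -y*cos(2*y)/8 + sin(2*y)/16 + 5*cos(2*y)/6 + C.
The condition gives C = -1 + 23*cos(2)/24 - sin(2)/16 - (23*cos(2)/24 - sin(2)/16) = -1.
So G(y) = -y*cos(2*y)/8 + sin(2*y)/16 + 5*cos(2*y)/6 - 1.
Check: d/dy[-y*cos(2*y)/8 + sin(2*y)/16 + 5*cos(2*y)/6 - 1] = y*sin(2*y)/4 - 5*sin(2*y)/3, which equals G'(y).

G(y) = -y*cos(2*y)/8 + sin(2*y)/16 + 5*cos(2*y)/6 - 1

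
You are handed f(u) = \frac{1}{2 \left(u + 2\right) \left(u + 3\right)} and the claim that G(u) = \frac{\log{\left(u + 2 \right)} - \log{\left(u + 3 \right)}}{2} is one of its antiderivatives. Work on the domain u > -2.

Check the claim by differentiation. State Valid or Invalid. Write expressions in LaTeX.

Valid - the claim checks out under differentiation.

d/du[G] = \frac{1}{2 u^{2} + 10 u + 12}
This equals f(u) exactly, so the claim holds.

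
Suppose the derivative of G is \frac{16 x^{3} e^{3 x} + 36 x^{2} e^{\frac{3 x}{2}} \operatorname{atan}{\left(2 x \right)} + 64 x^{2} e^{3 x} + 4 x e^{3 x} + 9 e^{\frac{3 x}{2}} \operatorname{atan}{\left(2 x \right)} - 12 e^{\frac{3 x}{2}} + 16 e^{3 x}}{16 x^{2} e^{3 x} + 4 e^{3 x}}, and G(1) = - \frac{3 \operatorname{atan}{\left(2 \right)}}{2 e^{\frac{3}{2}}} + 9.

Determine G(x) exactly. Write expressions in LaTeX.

Differentiate the proposed G(x) back; it has to land on the given G'(x).
A general antiderivative is \frac{x^{2}}{2} + 4 x + \frac{5}{2} - \frac{3 e^{- \frac{3 x}{2}} \operatorname{atan}{\left(2 x \right)}}{2} + C.
The condition gives C = - \frac{3 \operatorname{atan}{\left(2 \right)}}{2 e^{\frac{3}{2}}} + 9 - (- \frac{3 \operatorname{atan}{\left(2 \right)}}{2 e^{\frac{3}{2}}} + 7) = 2.
So G(x) = \frac{\left(x^{2} e^{\frac{3 x}{2}} + 8 x e^{\frac{3 x}{2}} + 9 e^{\frac{3 x}{2}} - 3 \operatorname{atan}{\left(2 x \right)}\right) e^{- \frac{3 x}{2}}}{2}.
Check: d/dx[\frac{\left(x^{2} e^{\frac{3 x}{2}} + 8 x e^{\frac{3 x}{2}} + 9 e^{\frac{3 x}{2}} - 3 \operatorname{atan}{\left(2 x \right)}\right) e^{- \frac{3 x}{2}}}{2}] = \frac{16 x^{3} e^{\frac{3 x}{2}} + 64 x^{2} e^{\frac{3 x}{2}} + 36 x^{2} \operatorname{atan}{\left(2 x \right)} + 4 x e^{\frac{3 x}{2}} + 16 e^{\frac{3 x}{2}} + 9 \operatorname{atan}{\left(2 x \right)} - 12}{16 x^{2} e^{\frac{3 x}{2}} + 4 e^{\frac{3 x}{2}}}, which equals G'(x).

G(x) = \frac{\left(x^{2} e^{\frac{3 x}{2}} + 8 x e^{\frac{3 x}{2}} + 9 e^{\frac{3 x}{2}} - 3 \operatorname{atan}{\left(2 x \right)}\right) e^{- \frac{3 x}{2}}}{2}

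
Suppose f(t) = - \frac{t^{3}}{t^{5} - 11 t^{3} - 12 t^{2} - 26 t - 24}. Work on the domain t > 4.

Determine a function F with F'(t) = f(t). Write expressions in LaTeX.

Factor the denominator (\left(t - 4\right) \left(t + 1\right) \left(t + 3\right) \left(t^{2} + 2\right)) and decompose: f = - \frac{2 \left(2 t + 5\right)}{99 \left(t^{2} + 2\right)} + \frac{27}{154 \left(t + 3\right)} - \frac{1}{30 \left(t + 1\right)} - \frac{32}{315 \left(t - 4\right)}; each piece integrates to a log, atan, or power term.
Check: d/dt[\frac{- 704 \log{\left(t - 4 \right)} - 231 \log{\left(t + 1 \right)} + 1215 \log{\left(t + 3 \right)} - 140 \log{\left(t^{2} + 2 \right)} - 350 \sqrt{2} \operatorname{atan}{\left(\frac{\sqrt{2} t}{2} \right)}}{6930}] = - \frac{t^{3}}{t^{5} - 11 t^{3} - 12 t^{2} - 26 t - 24} = f(t).

An antiderivative is F(t) = \frac{- 704 \log{\left(t - 4 \right)} - 231 \log{\left(t + 1 \right)} + 1215 \log{\left(t + 3 \right)} - 140 \log{\left(t^{2} + 2 \right)} - 350 \sqrt{2} \operatorname{atan}{\left(\frac{\sqrt{2} t}{2} \right)}}{6930}.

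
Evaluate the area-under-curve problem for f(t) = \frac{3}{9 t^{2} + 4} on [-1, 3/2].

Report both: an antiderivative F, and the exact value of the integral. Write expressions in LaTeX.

Antiderivative: F(t) = \frac{\operatorname{atan}{\left(\frac{3 t}{2} \right)}}{2}; value = \frac{\operatorname{atan}{\left(\frac{3}{2} \right)}}{2} + \frac{\operatorname{atan}{\left(\frac{9}{4} \right)}}{2}

Any candidate F(t) must reproduce f(t) exactly when differentiated.
F(t) = \frac{\operatorname{atan}{\left(\frac{3 t}{2} \right)}}{2} is an antiderivative of f.
Check: d/dt[\frac{\operatorname{atan}{\left(\frac{3 t}{2} \right)}}{2}] = \frac{3}{9 t^{2} + 4} = f(t).
F(3/2) = \frac{\operatorname{atan}{\left(\frac{9}{4} \right)}}{2}; F(-1) = - \frac{\operatorname{atan}{\left(\frac{3}{2} \right)}}{2}.
Integral = F(3/2) - F(-1) = \frac{\operatorname{atan}{\left(\frac{3}{2} \right)}}{2} + \frac{\operatorname{atan}{\left(\frac{9}{4} \right)}}{2}.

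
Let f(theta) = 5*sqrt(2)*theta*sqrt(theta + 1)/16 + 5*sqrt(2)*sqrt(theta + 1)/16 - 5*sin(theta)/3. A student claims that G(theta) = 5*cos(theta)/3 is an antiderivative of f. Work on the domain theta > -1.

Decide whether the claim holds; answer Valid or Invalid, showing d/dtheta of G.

d/dtheta[G] = -5*sin(theta)/3
d/dtheta[G] - f(theta) = -5*sqrt(2)*theta*sqrt(theta + 1)/16 - 5*sqrt(2)*sqrt(theta + 1)/16 != 0.

Invalid: d/dtheta[G] - f = -5*sqrt(2)*theta*sqrt(theta + 1)/16 - 5*sqrt(2)*sqrt(theta + 1)/16, which is not 0.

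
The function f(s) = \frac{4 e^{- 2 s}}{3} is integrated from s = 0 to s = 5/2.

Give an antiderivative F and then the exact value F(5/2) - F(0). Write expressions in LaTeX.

Antiderivative: F(s) = - \frac{2 e^{- 2 s}}{3}; value = \frac{2}{3} - \frac{2}{3 e^{5}}

Recover f(s) by differentiating a candidate F(s); any mismatch rules it out.
F(s) = - \frac{2 e^{- 2 s}}{3} is an antiderivative of f.
Check: d/ds[- \frac{2 e^{- 2 s}}{3}] = \frac{4 e^{- 2 s}}{3} = f(s).
F(5/2) = - \frac{2}{3 e^{5}}; F(0) = - \frac{2}{3}.
Integral = F(5/2) - F(0) = \frac{2}{3} - \frac{2}{3 e^{5}}.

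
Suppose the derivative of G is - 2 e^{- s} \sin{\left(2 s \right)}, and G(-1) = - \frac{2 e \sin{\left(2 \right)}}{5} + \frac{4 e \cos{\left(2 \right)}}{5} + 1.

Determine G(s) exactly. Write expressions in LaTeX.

G(s) = 1 + \frac{2 e^{- s} \sin{\left(2 s \right)}}{5} + \frac{4 e^{- s} \cos{\left(2 s \right)}}{5}

Recover the given G'(s) by differentiating a candidate G(s); any mismatch rules it out.
A general antiderivative is \frac{2 e^{- s} \sin{\left(2 s \right)}}{5} + \frac{4 e^{- s} \cos{\left(2 s \right)}}{5} + C.
The condition gives C = - \frac{2 e \sin{\left(2 \right)}}{5} + \frac{4 e \cos{\left(2 \right)}}{5} + 1 - (- \frac{2 e \sin{\left(2 \right)}}{5} + \frac{4 e \cos{\left(2 \right)}}{5}) = 1.
So G(s) = 1 + \frac{2 e^{- s} \sin{\left(2 s \right)}}{5} + \frac{4 e^{- s} \cos{\left(2 s \right)}}{5}.
Check: d/ds[1 + \frac{2 e^{- s} \sin{\left(2 s \right)}}{5} + \frac{4 e^{- s} \cos{\left(2 s \right)}}{5}] = - 2 e^{- s} \sin{\left(2 s \right)} = G'(s).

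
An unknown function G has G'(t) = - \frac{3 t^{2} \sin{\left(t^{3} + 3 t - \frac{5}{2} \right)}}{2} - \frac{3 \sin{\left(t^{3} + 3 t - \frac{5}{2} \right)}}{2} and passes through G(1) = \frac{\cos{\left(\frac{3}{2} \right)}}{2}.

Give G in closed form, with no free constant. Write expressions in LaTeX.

G(t) = \frac{\cos{\left(t^{3} + 3 t - \frac{5}{2} \right)}}{2}

G'(t) matches the chain-rule pattern g'(h)*h' with inner function h(t) = t^{3} + 3 t - \frac{5}{2}; substituting u = h(t) collapses the integral.
A general antiderivative is \frac{\cos{\left(t^{3} + 3 t - \frac{5}{2} \right)}}{2} + C.
The condition gives C = \frac{\cos{\left(\frac{3}{2} \right)}}{2} - (\frac{\cos{\left(\frac{3}{2} \right)}}{2}) = 0.
So G(t) = \frac{\cos{\left(t^{3} + 3 t - \frac{5}{2} \right)}}{2}.
Check: d/dt[\frac{\cos{\left(t^{3} + 3 t - \frac{5}{2} \right)}}{2}] = - \frac{3 t^{2} \sin{\left(t^{3} + 3 t - \frac{5}{2} \right)}}{2} - \frac{3 \sin{\left(t^{3} + 3 t - \frac{5}{2} \right)}}{2} = G'(t).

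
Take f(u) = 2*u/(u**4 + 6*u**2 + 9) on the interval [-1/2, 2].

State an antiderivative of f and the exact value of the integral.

f matches the chain-rule pattern g'(h)*h' with inner function h(u) = u**2 + 3; substituting w = h(u) collapses the integral.
F(u) = -1/(u**2 + 3) is an antiderivative of f.
Check: d/du[-1/(u**2 + 3)] = 2*u/(u**4 + 6*u**2 + 9) = f(u).
F(2) = -1/7; F(-1/2) = -4/13.
Integral = F(2) - F(-1/2) = 15/91.

Antiderivative: F(u) = -1/(u**2 + 3); value = 15/91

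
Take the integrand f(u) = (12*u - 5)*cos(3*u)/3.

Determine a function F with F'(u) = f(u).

An antiderivative is F(u) = 4*u*sin(3*u)/3 - 5*sin(3*u)/9 + 4*cos(3*u)/9.

Since d/du undoes antidifferentiation here, F'(u) = f(u) is required of F(u).
Check: d/du[4*u*sin(3*u)/3 - 5*sin(3*u)/9 + 4*cos(3*u)/9] = 4*u*cos(3*u) - 5*cos(3*u)/3, which equals f(u).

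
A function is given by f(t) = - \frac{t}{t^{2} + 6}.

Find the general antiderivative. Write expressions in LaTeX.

F(t) = - \frac{\log{\left(t^{2} + 6 \right)}}{2} + C

f matches the chain-rule pattern g'(h)*h' with inner function h(t) = t^{2} + 6; substituting u = h(t) collapses the integral.
Check: d/dt[- \frac{\log{\left(t^{2} + 6 \right)}}{2}] = - \frac{t}{t^{2} + 6} = f(t).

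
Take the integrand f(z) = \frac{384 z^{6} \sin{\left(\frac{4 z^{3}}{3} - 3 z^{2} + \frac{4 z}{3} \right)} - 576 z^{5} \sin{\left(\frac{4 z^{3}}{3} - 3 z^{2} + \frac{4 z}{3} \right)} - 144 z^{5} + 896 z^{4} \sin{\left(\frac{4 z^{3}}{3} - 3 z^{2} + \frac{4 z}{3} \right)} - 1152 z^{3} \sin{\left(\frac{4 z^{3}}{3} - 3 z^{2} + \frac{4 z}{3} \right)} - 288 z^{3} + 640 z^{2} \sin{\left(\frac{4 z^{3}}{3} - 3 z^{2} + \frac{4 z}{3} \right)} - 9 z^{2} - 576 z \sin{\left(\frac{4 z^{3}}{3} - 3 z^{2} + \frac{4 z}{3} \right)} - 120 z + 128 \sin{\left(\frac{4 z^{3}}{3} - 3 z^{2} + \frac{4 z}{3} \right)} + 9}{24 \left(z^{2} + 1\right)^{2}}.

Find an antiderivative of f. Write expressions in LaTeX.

An antiderivative is F(z) = \frac{- 24 z^{2} \left(z^{2} + 1\right) - 16 z^{2} + 3 z - 32 \left(z^{2} + 1\right) \cos{\left(\frac{4 z^{3}}{3} - 3 z^{2} + \frac{4 z}{3} \right)} - 20}{8 \left(z^{2} + 1\right)}.

Check any antiderivative F(z) by computing F'(z) and comparing it with f(z).
Check: d/dz[\frac{- 24 z^{2} \left(z^{2} + 1\right) - 16 z^{2} + 3 z - 32 \left(z^{2} + 1\right) \cos{\left(\frac{4 z^{3}}{3} - 3 z^{2} + \frac{4 z}{3} \right)} - 20}{8 \left(z^{2} + 1\right)}] = \frac{384 z^{6} \sin{\left(\frac{4 z^{3}}{3} - 3 z^{2} + \frac{4 z}{3} \right)} - 576 z^{5} \sin{\left(\frac{4 z^{3}}{3} - 3 z^{2} + \frac{4 z}{3} \right)} - 144 z^{5} + 896 z^{4} \sin{\left(\frac{4 z^{3}}{3} - 3 z^{2} + \frac{4 z}{3} \right)} - 1152 z^{3} \sin{\left(\frac{4 z^{3}}{3} - 3 z^{2} + \frac{4 z}{3} \right)} - 288 z^{3} + 640 z^{2} \sin{\left(\frac{4 z^{3}}{3} - 3 z^{2} + \frac{4 z}{3} \right)} - 9 z^{2} - 576 z \sin{\left(\frac{4 z^{3}}{3} - 3 z^{2} + \frac{4 z}{3} \right)} - 120 z + 128 \sin{\left(\frac{4 z^{3}}{3} - 3 z^{2} + \frac{4 z}{3} \right)} + 9}{24 z^{4} + 48 z^{2} + 24}, which equals f(z).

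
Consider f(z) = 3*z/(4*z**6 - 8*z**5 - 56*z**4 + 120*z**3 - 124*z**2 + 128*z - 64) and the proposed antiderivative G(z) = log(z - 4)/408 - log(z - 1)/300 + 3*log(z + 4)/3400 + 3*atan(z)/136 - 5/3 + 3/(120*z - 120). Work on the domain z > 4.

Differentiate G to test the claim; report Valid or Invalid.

d/dz[G] = 3*z/(4*z**6 - 8*z**5 - 56*z**4 + 120*z**3 - 124*z**2 + 128*z - 64)
This equals f(z) exactly, so the claim holds.

Valid. The derivative of G reproduces f.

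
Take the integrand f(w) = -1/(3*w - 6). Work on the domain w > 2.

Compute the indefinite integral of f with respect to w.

For F(w) to be correct the identity F'(w) - f(w) = 0 must hold.
Check: d/dw[-log(w - 2)/3] = -1/(3*w - 6) = f(w).

F(w) = -log(w - 2)/3 + C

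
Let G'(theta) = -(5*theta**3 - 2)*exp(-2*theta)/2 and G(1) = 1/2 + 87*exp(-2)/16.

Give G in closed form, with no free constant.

G(theta) = (20*theta**3 + 30*theta**2 + 30*theta + 8*exp(2*theta) + 7)*exp(-2*theta)/16

Recognize the product-rule pattern: G'(theta) = u'v + uv' with u = 5*theta**3/4 + 15*theta**2/8 + 15*theta/8 + 7/16, v = exp(-2*theta), so integration by parts undoes it.
A general antiderivative is (20*theta**3 + 30*theta**2 + 30*theta + 7)*exp(-2*theta)/16 + C.
The condition gives C = 1/2 + 87*exp(-2)/16 - (87*exp(-2)/16) = 1/2.
So G(theta) = (20*theta**3 + 30*theta**2 + 30*theta + 8*exp(2*theta) + 7)*exp(-2*theta)/16.
Check: d/dtheta[(20*theta**3 + 30*theta**2 + 30*theta + 8*exp(2*theta) + 7)*exp(-2*theta)/16] = (2 - 5*theta**3)*exp(-2*theta)/2, which equals G'(theta).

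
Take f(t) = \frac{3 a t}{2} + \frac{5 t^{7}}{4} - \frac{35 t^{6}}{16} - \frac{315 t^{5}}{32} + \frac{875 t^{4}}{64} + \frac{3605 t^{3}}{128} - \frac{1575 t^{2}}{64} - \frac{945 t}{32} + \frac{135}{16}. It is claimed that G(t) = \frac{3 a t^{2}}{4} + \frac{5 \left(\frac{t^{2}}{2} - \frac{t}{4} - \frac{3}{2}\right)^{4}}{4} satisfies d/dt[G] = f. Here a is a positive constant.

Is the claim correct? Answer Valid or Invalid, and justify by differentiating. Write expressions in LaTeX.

Invalid: d/dt[G] - f = - \frac{5 t^{7}}{8} + \frac{35 t^{6}}{32} + \frac{315 t^{5}}{64} - \frac{875 t^{4}}{128} - \frac{3605 t^{3}}{256} + \frac{1575 t^{2}}{128} + \frac{945 t}{64} - \frac{135}{32}, which is not 0.

d/dt[G] = \frac{3 a t}{2} + \frac{5 t^{7}}{8} - \frac{35 t^{6}}{32} - \frac{315 t^{5}}{64} + \frac{875 t^{4}}{128} + \frac{3605 t^{3}}{256} - \frac{1575 t^{2}}{128} - \frac{945 t}{64} + \frac{135}{32}
d/dt[G] - f(t) = - \frac{5 t^{7}}{8} + \frac{35 t^{6}}{32} + \frac{315 t^{5}}{64} - \frac{875 t^{4}}{128} - \frac{3605 t^{3}}{256} + \frac{1575 t^{2}}{128} + \frac{945 t}{64} - \frac{135}{32} != 0.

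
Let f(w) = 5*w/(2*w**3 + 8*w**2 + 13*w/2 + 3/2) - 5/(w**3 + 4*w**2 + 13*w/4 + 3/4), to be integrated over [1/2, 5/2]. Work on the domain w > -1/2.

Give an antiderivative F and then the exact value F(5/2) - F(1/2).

Antiderivative: F(w) = (2*(2*w + 1)*log(w + 1/2) - 2*(2*w + 1)*log(w + 3) + 5)/(2*w + 1); value = -2*log(11/2) - 5/3 + 2*log(3) + 2*log(7/2)

The denominator factors as (w + 3)*(2*w + 1)**2; partial fractions split f into directly integrable pieces: 4/(2*w + 1) - 10/(2*w + 1)**2 - 2/(w + 3).
F(w) = (2*(2*w + 1)*log(w + 1/2) - 2*(2*w + 1)*log(w + 3) + 5)/(2*w + 1) is an antiderivative of f.
Check: d/dw[(2*(2*w + 1)*log(w + 1/2) - 2*(2*w + 1)*log(w + 3) + 5)/(2*w + 1)] = (10*w - 20)/(4*w**3 + 16*w**2 + 13*w + 3), which equals f(w).
F(5/2) = -2*log(11/2) + 5/6 + 2*log(3); F(1/2) = 5/2 - 2*log(7/2).
Integral = F(5/2) - F(1/2) = -2*log(11/2) - 5/3 + 2*log(3) + 2*log(7/2).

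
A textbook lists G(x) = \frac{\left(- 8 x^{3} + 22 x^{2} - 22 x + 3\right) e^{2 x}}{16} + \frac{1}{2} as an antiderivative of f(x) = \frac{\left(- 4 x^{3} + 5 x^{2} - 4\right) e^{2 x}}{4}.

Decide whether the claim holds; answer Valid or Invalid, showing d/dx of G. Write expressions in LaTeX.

Valid. The derivative of G reproduces f.

d/dx[G] = - x^{3} e^{2 x} + \frac{5 x^{2} e^{2 x}}{4} - e^{2 x}
This equals f(x) exactly, so the claim holds.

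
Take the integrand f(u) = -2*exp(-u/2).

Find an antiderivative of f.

An antiderivative is F(u) = 4*exp(-u/2).

A candidate is checked by its d/du: the result must match f(u).
Check: d/du[4*exp(-u/2)] = -2*exp(-u/2) = f(u).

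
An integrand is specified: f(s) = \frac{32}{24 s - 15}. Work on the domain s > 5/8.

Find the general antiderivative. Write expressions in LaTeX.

For F(s) to be correct the identity F'(s) - f(s) = 0 must hold.
Check: d/ds[\frac{4 \log{\left(4 s - \frac{5}{2} \right)}}{3}] = \frac{32}{24 s - 15} = f(s).

F(s) = \frac{4 \log{\left(4 s - \frac{5}{2} \right)}}{3} + C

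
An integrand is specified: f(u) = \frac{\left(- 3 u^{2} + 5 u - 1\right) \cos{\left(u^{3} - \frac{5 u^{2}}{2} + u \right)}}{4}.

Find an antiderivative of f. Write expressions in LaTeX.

An antiderivative is F(u) = - \frac{\sin{\left(u^{3} - \frac{5 u^{2}}{2} + u \right)}}{4}.

The substitution w = u^{3} - \frac{5 u^{2}}{2} + u works: f is exactly (dF/dw)*(dw/du) for that inner function.
Check: d/du[- \frac{\sin{\left(u^{3} - \frac{5 u^{2}}{2} + u \right)}}{4}] = - \frac{3 u^{2} \cos{\left(u^{3} - \frac{5 u^{2}}{2} + u \right)}}{4} + \frac{5 u \cos{\left(u^{3} - \frac{5 u^{2}}{2} + u \right)}}{4} - \frac{\cos{\left(u^{3} - \frac{5 u^{2}}{2} + u \right)}}{4}, which equals f(u).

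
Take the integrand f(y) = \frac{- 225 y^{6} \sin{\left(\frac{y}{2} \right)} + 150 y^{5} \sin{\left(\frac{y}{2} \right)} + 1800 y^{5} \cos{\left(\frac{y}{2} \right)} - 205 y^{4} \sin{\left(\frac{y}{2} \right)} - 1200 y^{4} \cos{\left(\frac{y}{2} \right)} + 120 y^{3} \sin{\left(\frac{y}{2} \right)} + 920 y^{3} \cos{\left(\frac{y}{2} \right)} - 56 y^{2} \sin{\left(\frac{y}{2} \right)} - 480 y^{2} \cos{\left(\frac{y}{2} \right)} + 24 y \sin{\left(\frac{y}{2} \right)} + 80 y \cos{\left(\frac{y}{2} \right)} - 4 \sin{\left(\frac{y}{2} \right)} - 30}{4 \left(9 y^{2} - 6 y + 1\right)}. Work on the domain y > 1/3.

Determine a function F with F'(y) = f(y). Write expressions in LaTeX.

A first test for any F(y): its y-derivative must equal f(y) identically.
Check: d/dy[\frac{75 y^{5} \cos{\left(\frac{y}{2} \right)} - 25 y^{4} \cos{\left(\frac{y}{2} \right)} + 60 y^{3} \cos{\left(\frac{y}{2} \right)} - 20 y^{2} \cos{\left(\frac{y}{2} \right)} + 12 y \cos{\left(\frac{y}{2} \right)} - 4 \cos{\left(\frac{y}{2} \right)} + 5}{6 y - 2}] = \frac{- 225 y^{6} \sin{\left(\frac{y}{2} \right)} + 150 y^{5} \sin{\left(\frac{y}{2} \right)} + 1800 y^{5} \cos{\left(\frac{y}{2} \right)} - 205 y^{4} \sin{\left(\frac{y}{2} \right)} - 1200 y^{4} \cos{\left(\frac{y}{2} \right)} + 120 y^{3} \sin{\left(\frac{y}{2} \right)} + 920 y^{3} \cos{\left(\frac{y}{2} \right)} - 56 y^{2} \sin{\left(\frac{y}{2} \right)} - 480 y^{2} \cos{\left(\frac{y}{2} \right)} + 24 y \sin{\left(\frac{y}{2} \right)} + 80 y \cos{\left(\frac{y}{2} \right)} - 4 \sin{\left(\frac{y}{2} \right)} - 30}{36 y^{2} - 24 y + 4}, which equals f(y).

An antiderivative is F(y) = \frac{75 y^{5} \cos{\left(\frac{y}{2} \right)} - 25 y^{4} \cos{\left(\frac{y}{2} \right)} + 60 y^{3} \cos{\left(\frac{y}{2} \right)} - 20 y^{2} \cos{\left(\frac{y}{2} \right)} + 12 y \cos{\left(\frac{y}{2} \right)} - 4 \cos{\left(\frac{y}{2} \right)} + 5}{6 y - 2}.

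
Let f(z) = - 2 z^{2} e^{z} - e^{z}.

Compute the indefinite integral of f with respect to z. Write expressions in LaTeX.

F(z) = \left(- 2 z^{2} + 4 z - 5\right) e^{z} + C

Recognize the product-rule pattern: f = u'v + uv' with u = - 2 z^{2} + 4 z - 5, v = e^{z}, so integration by parts undoes it.
Check: d/dz[\left(- 2 z^{2} + 4 z - 5\right) e^{z}] = - 2 z^{2} e^{z} - e^{z} = f(z).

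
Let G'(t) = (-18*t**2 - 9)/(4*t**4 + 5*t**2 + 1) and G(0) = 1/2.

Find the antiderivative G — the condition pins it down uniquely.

Since d/dt undoes antidifferentiation here, G(t) must give back the stated G'(t).
A general antiderivative is -3*atan(t) - 3*atan(2*t) + C.
The condition gives C = 1/2 - (0) = 1/2.
So G(t) = -(6*atan(t) + 6*atan(2*t) - 1)/2.
Check: d/dt[-(6*atan(t) + 6*atan(2*t) - 1)/2] = (-18*t**2 - 9)/(4*t**4 + 5*t**2 + 1) = G'(t).

G(t) = -(6*atan(t) + 6*atan(2*t) - 1)/2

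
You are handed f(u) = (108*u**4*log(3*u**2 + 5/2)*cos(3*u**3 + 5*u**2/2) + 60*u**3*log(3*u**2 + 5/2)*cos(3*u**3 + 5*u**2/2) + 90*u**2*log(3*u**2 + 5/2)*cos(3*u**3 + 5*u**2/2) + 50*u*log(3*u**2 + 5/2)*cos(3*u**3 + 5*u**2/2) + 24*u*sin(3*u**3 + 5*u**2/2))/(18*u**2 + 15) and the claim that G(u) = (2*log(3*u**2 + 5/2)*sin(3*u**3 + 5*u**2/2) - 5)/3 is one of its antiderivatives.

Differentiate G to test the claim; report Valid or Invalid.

Valid. The derivative of G reproduces f.

d/du[G] = (108*u**4*log(3*u**2 + 5/2)*cos(3*u**3 + 5*u**2/2) + 60*u**3*log(3*u**2 + 5/2)*cos(3*u**3 + 5*u**2/2) + 90*u**2*log(3*u**2 + 5/2)*cos(3*u**3 + 5*u**2/2) + 50*u*log(3*u**2 + 5/2)*cos(3*u**3 + 5*u**2/2) + 24*u*sin(3*u**3 + 5*u**2/2))/(18*u**2 + 15)
This equals f(u) exactly, so the claim holds.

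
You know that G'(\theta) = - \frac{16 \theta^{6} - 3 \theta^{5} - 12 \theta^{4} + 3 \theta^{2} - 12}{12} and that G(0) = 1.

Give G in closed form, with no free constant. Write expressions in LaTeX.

G(\theta) = - \frac{4 \theta^{7}}{21} + \frac{\theta^{6}}{24} + \frac{\theta^{5}}{5} - \frac{\theta^{3}}{12} + \theta + 1

Differentiate the proposed G(\theta) back; it has to land on the given G'(\theta).
A general antiderivative is - \frac{4 \theta^{7}}{21} + \frac{\theta^{6}}{24} + \frac{\theta^{5}}{5} - \frac{\theta^{3}}{12} + \theta + C.
The condition gives C = 1 - (0) = 1.
So G(\theta) = - \frac{4 \theta^{7}}{21} + \frac{\theta^{6}}{24} + \frac{\theta^{5}}{5} - \frac{\theta^{3}}{12} + \theta + 1.
Check: d/d\theta[- \frac{4 \theta^{7}}{21} + \frac{\theta^{6}}{24} + \frac{\theta^{5}}{5} - \frac{\theta^{3}}{12} + \theta + 1] = - \frac{4 \theta^{6}}{3} + \frac{\theta^{5}}{4} + \theta^{4} - \frac{\theta^{2}}{4} + 1, which equals G'(\theta).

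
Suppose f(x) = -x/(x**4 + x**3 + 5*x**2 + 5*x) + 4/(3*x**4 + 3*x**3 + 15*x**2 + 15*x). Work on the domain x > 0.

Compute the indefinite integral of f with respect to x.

F(x) = 4*log(x)/15 - 7*log(x + 1)/18 + 11*log(x**2 + 5)/180 - 7*sqrt(5)*atan(sqrt(5)*x/5)/90 + C

Factor the denominator (3*x*(x + 1)*(x**2 + 5)) and decompose: f = (11*x - 35)/(90*(x**2 + 5)) - 7/(18*(x + 1)) + 4/(15*x); each piece integrates to a log, atan, or power term.
Check: d/dx[4*log(x)/15 - 7*log(x + 1)/18 + 11*log(x**2 + 5)/180 - 7*sqrt(5)*atan(sqrt(5)*x/5)/90] = (4 - 3*x)/(3*x**4 + 3*x**3 + 15*x**2 + 15*x), which equals f(x).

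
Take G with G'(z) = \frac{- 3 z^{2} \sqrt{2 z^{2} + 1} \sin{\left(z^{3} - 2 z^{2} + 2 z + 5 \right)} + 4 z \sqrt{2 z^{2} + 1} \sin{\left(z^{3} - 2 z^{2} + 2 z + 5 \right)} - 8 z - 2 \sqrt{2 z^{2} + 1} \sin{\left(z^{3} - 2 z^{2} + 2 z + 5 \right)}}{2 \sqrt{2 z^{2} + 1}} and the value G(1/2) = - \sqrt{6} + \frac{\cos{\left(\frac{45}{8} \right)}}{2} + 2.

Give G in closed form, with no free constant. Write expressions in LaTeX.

A first test for any G(z): its z-derivative must equal the given G'(z).
A general antiderivative is - 2 \sqrt{2 z^{2} + 1} + \frac{\cos{\left(z^{3} - 2 z^{2} + 2 z + 5 \right)}}{2} + C.
The condition gives C = - \sqrt{6} + \frac{\cos{\left(\frac{45}{8} \right)}}{2} + 2 - (- \sqrt{6} + \frac{\cos{\left(\frac{45}{8} \right)}}{2}) = 2.
So G(z) = - 2 \sqrt{2 z^{2} + 1} + \frac{\cos{\left(z^{3} - 2 z^{2} + 2 z + 5 \right)}}{2} + 2.
Check: d/dz[- 2 \sqrt{2 z^{2} + 1} + \frac{\cos{\left(z^{3} - 2 z^{2} + 2 z + 5 \right)}}{2} + 2] = \frac{- 3 z^{2} \sqrt{2 z^{2} + 1} \sin{\left(z^{3} - 2 z^{2} + 2 z + 5 \right)} + 4 z \sqrt{2 z^{2} + 1} \sin{\left(z^{3} - 2 z^{2} + 2 z + 5 \right)} - 8 z - 2 \sqrt{2 z^{2} + 1} \sin{\left(z^{3} - 2 z^{2} + 2 z + 5 \right)}}{2 \sqrt{2 z^{2} + 1}} = G'(z).

G(z) = - 2 \sqrt{2 z^{2} + 1} + \frac{\cos{\left(z^{3} - 2 z^{2} + 2 z + 5 \right)}}{2} + 2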